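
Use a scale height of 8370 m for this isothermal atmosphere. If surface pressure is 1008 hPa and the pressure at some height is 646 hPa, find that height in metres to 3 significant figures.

z ≈ 3720 m

Invert the barometric formula: z = H ln(P₀/P).
P₀/P = 1008/646 = 1.5604; ln(1.5604) = 0.44494.
z = 8370.0 × 0.44494 = 3724.1 m.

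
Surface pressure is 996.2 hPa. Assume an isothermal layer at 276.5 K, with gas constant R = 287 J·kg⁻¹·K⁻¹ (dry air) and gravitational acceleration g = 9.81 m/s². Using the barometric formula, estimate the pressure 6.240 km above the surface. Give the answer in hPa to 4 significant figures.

Scale height: H = RT/g = 287 × 276.5 / 9.81 = 8089.2 m.
Barometric formula: P = P₀ exp(−z/H).
z/H = 6240.0/8089.2 = 0.77140; exp(−0.77140) = 0.46237.
P = 996.2 × 0.46237 = 460.61 hPa.

P ≈ 460.6 hPa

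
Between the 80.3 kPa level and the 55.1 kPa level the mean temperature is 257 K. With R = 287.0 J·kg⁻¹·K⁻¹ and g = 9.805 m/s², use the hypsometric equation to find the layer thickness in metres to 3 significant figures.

Δz ≈ 2830 m

Hypsometric equation: Δz = (R T̄/g) ln(P₁/P₂).
R T̄/g = 287.0 × 257 / 9.805 = 7522.6 m.
ln(80.3/55.1) = ln(1.4574) = 0.37665.
Δz = 7522.6 × 0.37665 = 2833.4 m.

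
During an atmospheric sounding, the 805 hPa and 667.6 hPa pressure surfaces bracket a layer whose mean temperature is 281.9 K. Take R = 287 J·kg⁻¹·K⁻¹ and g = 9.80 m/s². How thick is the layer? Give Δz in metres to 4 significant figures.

Δz ≈ 1545 m

Hypsometric equation: Δz = (R T̄/g) ln(P₁/P₂).
R T̄/g = 287 × 281.9 / 9.80 = 8255.6 m.
ln(805/667.6) = ln(1.2058) = 0.18714.
Δz = 8255.6 × 0.18714 = 1545.0 m.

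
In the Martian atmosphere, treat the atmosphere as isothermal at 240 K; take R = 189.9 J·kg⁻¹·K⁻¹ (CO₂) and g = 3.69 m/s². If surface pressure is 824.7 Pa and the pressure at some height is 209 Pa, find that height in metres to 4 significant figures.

z ≈ 16950 m

Scale height: H = RT/g = 189.9 × 240 / 3.69 = 12351 m.
Invert the barometric formula: z = H ln(P₀/P).
P₀/P = 824.7/209 = 3.9459; ln(3.9459) = 1.3727.
z = 12351 × 1.3727 = 16954 m.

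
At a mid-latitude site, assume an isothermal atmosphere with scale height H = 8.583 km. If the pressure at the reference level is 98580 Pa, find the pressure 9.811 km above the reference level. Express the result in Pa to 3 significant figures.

Barometric formula: P = P₀ exp(−z/H).
z/H = 9811.0/8583.0 = 1.1431; exp(−1.1431) = 0.31883.
P = 98580 × 0.31883 = 31430 Pa.

P ≈ 31400 Pa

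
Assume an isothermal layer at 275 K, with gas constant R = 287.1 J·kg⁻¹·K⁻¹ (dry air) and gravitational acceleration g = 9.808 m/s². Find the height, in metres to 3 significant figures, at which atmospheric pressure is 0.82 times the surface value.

Scale height: H = RT/g = 287.1 × 275 / 9.808 = 8049.8 m.
Set P/P₀ = exp(−z/H) = 0.82, so z = −H ln(0.82).
−ln(0.82) = 0.19845; z = 8049.8 × 0.19845 = 1597.5 m.

z ≈ 1600 m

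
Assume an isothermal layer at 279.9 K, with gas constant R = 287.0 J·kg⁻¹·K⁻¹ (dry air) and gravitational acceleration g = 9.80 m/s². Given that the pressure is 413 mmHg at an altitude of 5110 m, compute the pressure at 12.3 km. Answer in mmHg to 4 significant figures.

Scale height: H = RT/g = 287.0 × 279.9 / 9.80 = 8197.1 m.
Between two levels, P₂ = P₁ exp(−Δz/H) with Δz = z₂ − z₁.
Δz = 12300 − 5110.0 = 7190.0 m; Δz/H = 7190.0/8197.1 = 0.87714.
P₂ = 413 × exp(−0.87714) = 413 × 0.41597 = 171.80 mmHg.

P ≈ 171.8 mmHg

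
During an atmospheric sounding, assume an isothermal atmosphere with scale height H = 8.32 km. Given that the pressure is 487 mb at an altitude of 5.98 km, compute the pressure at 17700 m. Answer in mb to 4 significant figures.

P ≈ 119.1 mb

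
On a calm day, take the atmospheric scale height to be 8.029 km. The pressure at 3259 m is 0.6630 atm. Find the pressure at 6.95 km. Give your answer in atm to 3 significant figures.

Between two levels, P₂ = P₁ exp(−Δz/H) with Δz = z₂ − z₁.
Δz = 6950.0 − 3259.0 = 3691.0 m; Δz/H = 3691.0/8029.0 = 0.45971.
P₂ = 0.6630 × exp(−0.45971) = 0.6630 × 0.63147 = 0.41866 atm.

P ≈ 0.419 atm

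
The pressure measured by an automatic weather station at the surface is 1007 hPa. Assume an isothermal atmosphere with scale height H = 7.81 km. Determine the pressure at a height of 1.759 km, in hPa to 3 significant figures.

P ≈ 804 hPa

Barometric formula: P = P₀ exp(−z/H).
z/H = 1759.0/7810.0 = 0.22522; exp(−0.22522) = 0.79834.
P = 1007 × 0.79834 = 803.93 hPa.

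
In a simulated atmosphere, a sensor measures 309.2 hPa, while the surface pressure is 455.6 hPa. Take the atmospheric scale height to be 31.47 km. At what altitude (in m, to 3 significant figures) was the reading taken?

z ≈ 12200 m

Invert the barometric formula: z = H ln(P₀/P).
P₀/P = 455.6/309.2 = 1.4735; ln(1.4735) = 0.38764.
z = 31470 × 0.38764 = 12199 m.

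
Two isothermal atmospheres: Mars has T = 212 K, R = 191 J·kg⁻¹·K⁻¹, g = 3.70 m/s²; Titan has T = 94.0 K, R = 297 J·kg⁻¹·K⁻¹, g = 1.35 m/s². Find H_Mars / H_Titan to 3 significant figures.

H = RT/g for each body.
H_Mars = 191 × 212 / 3.70 = 10944 m.
H_Titan = 297 × 94.0 / 1.35 = 20680 m.
H_Mars/H_Titan = 10944/20680 = 0.52921.

H_Mars/H_Titan ≈ 0.529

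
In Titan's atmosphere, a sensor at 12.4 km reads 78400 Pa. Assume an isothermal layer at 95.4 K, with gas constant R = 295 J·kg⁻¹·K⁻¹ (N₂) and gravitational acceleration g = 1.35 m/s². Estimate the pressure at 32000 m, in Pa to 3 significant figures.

Scale height: H = RT/g = 295 × 95.4 / 1.35 = 20847 m.
Between two levels, P₂ = P₁ exp(−Δz/H) with Δz = z₂ − z₁.
Δz = 32000 − 12400 = 19600 m; Δz/H = 19600/20847 = 0.94018.
P₂ = 78400 × exp(−0.94018) = 78400 × 0.39056 = 30620 Pa.

P ≈ 30600 Pa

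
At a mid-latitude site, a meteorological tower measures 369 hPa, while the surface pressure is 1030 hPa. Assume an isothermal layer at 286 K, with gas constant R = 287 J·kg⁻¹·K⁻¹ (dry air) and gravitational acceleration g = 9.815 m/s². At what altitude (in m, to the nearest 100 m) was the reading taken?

z ≈ 8600 m

Scale height: H = RT/g = 287 × 286 / 9.815 = 8362.9 m.
Invert the barometric formula: z = H ln(P₀/P).
P₀/P = 1030/369 = 2.7913; ln(2.7913) = 1.0265.
z = 8362.9 × 1.0265 = 8584.5 m.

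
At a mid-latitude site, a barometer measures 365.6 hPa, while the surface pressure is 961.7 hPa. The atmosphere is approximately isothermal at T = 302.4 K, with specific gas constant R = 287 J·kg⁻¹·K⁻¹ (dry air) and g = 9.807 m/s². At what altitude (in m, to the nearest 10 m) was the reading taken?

z ≈ 8560 m

Scale height: H = RT/g = 287 × 302.4 / 9.807 = 8849.7 m.
Invert the barometric formula: z = H ln(P₀/P).
P₀/P = 961.7/365.6 = 2.6305; ln(2.6305) = 0.96717.
z = 8849.7 × 0.96717 = 8559.2 m.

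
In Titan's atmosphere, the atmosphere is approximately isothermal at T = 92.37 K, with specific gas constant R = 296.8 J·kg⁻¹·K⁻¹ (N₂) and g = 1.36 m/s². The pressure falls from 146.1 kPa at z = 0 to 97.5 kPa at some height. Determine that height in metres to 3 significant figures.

z ≈ 8150 m

Scale height: H = RT/g = 296.8 × 92.37 / 1.36 = 20158 m.
Invert the barometric formula: z = H ln(P₀/P).
P₀/P = 146.1/97.5 = 1.4985; ln(1.4985) = 0.40446.
z = 20158 × 0.40446 = 8153.1 m.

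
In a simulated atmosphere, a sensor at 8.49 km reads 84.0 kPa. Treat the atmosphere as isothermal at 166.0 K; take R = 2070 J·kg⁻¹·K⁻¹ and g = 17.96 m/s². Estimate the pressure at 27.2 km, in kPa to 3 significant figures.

P ≈ 31.6 kPa

Scale height: H = RT/g = 2070 × 166.0 / 17.96 = 19133 m.
Between two levels, P₂ = P₁ exp(−Δz/H) with Δz = z₂ − z₁.
Δz = 27200 − 8490.0 = 18710 m; Δz/H = 18710/19133 = 0.97789.
P₂ = 84.0 × exp(−0.97789) = 84.0 × 0.37610 = 31.592 kPa.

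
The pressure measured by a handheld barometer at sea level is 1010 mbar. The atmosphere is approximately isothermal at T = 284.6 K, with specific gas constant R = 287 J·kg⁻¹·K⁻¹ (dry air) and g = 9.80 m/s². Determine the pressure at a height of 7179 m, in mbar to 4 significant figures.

Scale height: H = RT/g = 287 × 284.6 / 9.80 = 8334.7 m.
Barometric formula: P = P₀ exp(−z/H).
z/H = 7179.0/8334.7 = 0.86134; exp(−0.86134) = 0.42260.
P = 1010 × 0.42260 = 426.83 mbar.

P ≈ 426.8 mbar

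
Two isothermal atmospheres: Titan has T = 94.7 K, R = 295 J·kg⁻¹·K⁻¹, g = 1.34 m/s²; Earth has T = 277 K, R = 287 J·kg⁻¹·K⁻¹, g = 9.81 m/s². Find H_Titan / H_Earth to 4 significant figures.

H = RT/g for each body.
H_Titan = 295 × 94.7 / 1.34 = 20848 m.
H_Earth = 287 × 277 / 9.81 = 8103.9 m.
H_Titan/H_Earth = 20848/8103.9 = 2.5726.

H_Titan/H_Earth ≈ 2.573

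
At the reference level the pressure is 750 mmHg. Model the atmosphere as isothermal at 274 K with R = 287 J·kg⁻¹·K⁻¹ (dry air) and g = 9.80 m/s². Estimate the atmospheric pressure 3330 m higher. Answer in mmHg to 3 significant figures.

Scale height: H = RT/g = 287 × 274 / 9.80 = 8024.3 m.
Barometric formula: P = P₀ exp(−z/H).
z/H = 3330.0/8024.3 = 0.41499; exp(−0.41499) = 0.66035.
P = 750 × 0.66035 = 495.26 mmHg.

P ≈ 495 mmHg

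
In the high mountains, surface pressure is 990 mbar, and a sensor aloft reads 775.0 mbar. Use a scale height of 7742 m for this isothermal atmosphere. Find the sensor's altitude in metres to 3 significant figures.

Invert the barometric formula: z = H ln(P₀/P).
P₀/P = 990/775.0 = 1.2774; ln(1.2774) = 0.24483.
z = 7742.0 × 0.24483 = 1895.5 m.

z ≈ 1900 m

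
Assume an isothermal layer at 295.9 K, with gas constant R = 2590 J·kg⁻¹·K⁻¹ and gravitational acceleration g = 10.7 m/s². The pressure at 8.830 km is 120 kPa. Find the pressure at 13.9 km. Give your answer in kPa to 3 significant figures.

P ≈ 112 kPa

Scale height: H = RT/g = 2590 × 295.9 / 10.7 = 71624 m.
Between two levels, P₂ = P₁ exp(−Δz/H) with Δz = z₂ − z₁.
Δz = 13900 − 8830.0 = 5070.0 m; Δz/H = 5070.0/71624 = 0.070786.
P₂ = 120 × exp(−0.070786) = 120 × 0.93166 = 111.80 kPa.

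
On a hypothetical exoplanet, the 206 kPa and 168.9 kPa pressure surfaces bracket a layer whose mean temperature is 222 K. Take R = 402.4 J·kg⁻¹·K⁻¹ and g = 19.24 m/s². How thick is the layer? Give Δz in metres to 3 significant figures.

Hypsometric equation: Δz = (R T̄/g) ln(P₁/P₂).
R T̄/g = 402.4 × 222 / 19.24 = 4643.1 m.
ln(206/168.9) = ln(1.2197) = 0.19860.
Δz = 4643.1 × 0.19860 = 922.12 m.

Δz ≈ 922 m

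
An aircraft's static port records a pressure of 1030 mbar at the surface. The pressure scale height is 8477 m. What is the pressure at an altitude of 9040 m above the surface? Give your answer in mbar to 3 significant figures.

Barometric formula: P = P₀ exp(−z/H).
z/H = 9040.0/8477.0 = 1.0664; exp(−1.0664) = 0.34425.
P = 1030 × 0.34425 = 354.58 mbar.

P ≈ 355 mbar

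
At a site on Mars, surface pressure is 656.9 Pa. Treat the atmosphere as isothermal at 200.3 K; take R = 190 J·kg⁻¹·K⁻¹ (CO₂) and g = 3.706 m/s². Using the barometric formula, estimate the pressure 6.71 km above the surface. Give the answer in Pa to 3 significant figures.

P ≈ 342 Pa

Scale height: H = RT/g = 190 × 200.3 / 3.706 = 10269 m.
Barometric formula: P = P₀ exp(−z/H).
z/H = 6710.0/10269 = 0.65342; exp(−0.65342) = 0.52026.
P = 656.9 × 0.52026 = 341.76 Pa.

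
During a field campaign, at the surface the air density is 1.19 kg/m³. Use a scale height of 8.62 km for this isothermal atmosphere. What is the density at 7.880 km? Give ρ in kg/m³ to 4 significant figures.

ρ ≈ 0.4770 kg/m³

In an isothermal atmosphere, density decays like pressure: ρ = ρ₀ exp(−z/H).
z/H = 7880.0/8620.0 = 0.91415; exp(−0.91415) = 0.40086.
ρ = 1.19 × 0.40086 = 0.47702 kg/m³.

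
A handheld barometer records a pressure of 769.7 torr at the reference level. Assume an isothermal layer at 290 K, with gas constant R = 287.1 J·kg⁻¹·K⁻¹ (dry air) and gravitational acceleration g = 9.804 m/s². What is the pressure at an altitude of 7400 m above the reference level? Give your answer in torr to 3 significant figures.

P ≈ 322 torr

Scale height: H = RT/g = 287.1 × 290 / 9.804 = 8492.4 m.
Barometric formula: P = P₀ exp(−z/H).
z/H = 7400.0/8492.4 = 0.87137; exp(−0.87137) = 0.41838.
P = 769.7 × 0.41838 = 322.03 torr.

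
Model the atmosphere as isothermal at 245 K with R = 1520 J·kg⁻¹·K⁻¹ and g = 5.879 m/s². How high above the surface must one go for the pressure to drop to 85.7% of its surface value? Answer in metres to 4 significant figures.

Scale height: H = RT/g = 1520 × 245 / 5.879 = 63344 m.
Set P/P₀ = exp(−z/H) = 0.857, so z = −H ln(0.857).
−ln(0.857) = 0.15432; z = 63344 × 0.15432 = 9775.2 m.

z ≈ 9775 m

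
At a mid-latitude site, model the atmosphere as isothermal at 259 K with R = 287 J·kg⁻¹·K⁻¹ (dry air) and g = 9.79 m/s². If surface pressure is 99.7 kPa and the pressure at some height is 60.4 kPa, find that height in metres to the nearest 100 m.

z ≈ 3800 m

Scale height: H = RT/g = 287 × 259 / 9.79 = 7592.7 m.
Invert the barometric formula: z = H ln(P₀/P).
P₀/P = 99.7/60.4 = 1.6507; ln(1.6507) = 0.50120.
z = 7592.7 × 0.50120 = 3805.5 m.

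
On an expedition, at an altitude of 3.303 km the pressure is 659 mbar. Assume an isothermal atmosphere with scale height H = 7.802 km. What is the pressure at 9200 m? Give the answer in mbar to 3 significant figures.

P ≈ 309 mbar

Between two levels, P₂ = P₁ exp(−Δz/H) with Δz = z₂ − z₁.
Δz = 9200.0 − 3303.0 = 5897.0 m; Δz/H = 5897.0/7802.0 = 0.75583.
P₂ = 659 × exp(−0.75583) = 659 × 0.46962 = 309.48 mbar.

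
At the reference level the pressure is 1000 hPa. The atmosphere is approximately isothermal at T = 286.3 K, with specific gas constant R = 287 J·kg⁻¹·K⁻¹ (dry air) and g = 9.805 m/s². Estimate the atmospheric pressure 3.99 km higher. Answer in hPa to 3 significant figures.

P ≈ 621 hPa

Scale height: H = RT/g = 287 × 286.3 / 9.805 = 8380.2 m.
Barometric formula: P = P₀ exp(−z/H).
z/H = 3990.0/8380.2 = 0.47612; exp(−0.47612) = 0.62119.
P = 1000 × 0.62119 = 621.19 hPa.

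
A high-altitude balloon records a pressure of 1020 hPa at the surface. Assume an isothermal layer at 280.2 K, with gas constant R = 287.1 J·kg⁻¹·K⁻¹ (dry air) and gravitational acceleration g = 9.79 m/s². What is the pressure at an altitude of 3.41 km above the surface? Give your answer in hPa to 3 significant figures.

P ≈ 674 hPa

Scale height: H = RT/g = 287.1 × 280.2 / 9.79 = 8217.1 m.
Barometric formula: P = P₀ exp(−z/H).
z/H = 3410.0/8217.1 = 0.41499; exp(−0.41499) = 0.66035.
P = 1020 × 0.66035 = 673.56 hPa.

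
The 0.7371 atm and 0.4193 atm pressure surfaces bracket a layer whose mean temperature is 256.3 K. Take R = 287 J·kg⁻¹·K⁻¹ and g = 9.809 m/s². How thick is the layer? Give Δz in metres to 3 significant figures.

Δz ≈ 4230 m

Hypsometric equation: Δz = (R T̄/g) ln(P₁/P₂).
R T̄/g = 287 × 256.3 / 9.809 = 7499.0 m.
ln(0.7371/0.4193) = ln(1.7579) = 0.56412.
Δz = 7499.0 × 0.56412 = 4230.3 m.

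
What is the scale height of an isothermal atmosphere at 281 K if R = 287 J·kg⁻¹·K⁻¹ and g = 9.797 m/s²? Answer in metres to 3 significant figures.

The scale height of an isothermal atmosphere is H = RT/g.
H = 287 × 281 / 9.797 = 80647/9.797 = 8231.8 m.

H ≈ 8230 m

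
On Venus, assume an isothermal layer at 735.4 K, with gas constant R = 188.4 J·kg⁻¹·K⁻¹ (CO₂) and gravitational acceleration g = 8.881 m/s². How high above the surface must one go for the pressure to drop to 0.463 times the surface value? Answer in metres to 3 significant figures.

z ≈ 12000 m

Scale height: H = RT/g = 188.4 × 735.4 / 8.881 = 15601 m.
Set P/P₀ = exp(−z/H) = 0.463, so z = −H ln(0.463).
−ln(0.463) = 0.77003; z = 15601 × 0.77003 = 12013 m.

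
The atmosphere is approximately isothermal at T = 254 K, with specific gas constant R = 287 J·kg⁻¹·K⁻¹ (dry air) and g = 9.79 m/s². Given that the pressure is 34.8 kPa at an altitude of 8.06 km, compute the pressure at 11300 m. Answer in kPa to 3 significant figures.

P ≈ 22.5 kPa

Scale height: H = RT/g = 287 × 254 / 9.79 = 7446.2 m.
Between two levels, P₂ = P₁ exp(−Δz/H) with Δz = z₂ − z₁.
Δz = 11300 − 8060.0 = 3240.0 m; Δz/H = 3240.0/7446.2 = 0.43512.
P₂ = 34.8 × exp(−0.43512) = 34.8 × 0.64719 = 22.522 kPa.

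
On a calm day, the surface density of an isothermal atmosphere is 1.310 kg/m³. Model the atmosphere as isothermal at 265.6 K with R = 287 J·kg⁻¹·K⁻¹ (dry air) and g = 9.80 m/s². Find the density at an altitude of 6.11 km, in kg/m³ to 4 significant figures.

ρ ≈ 0.5972 kg/m³

Scale height: H = RT/g = 287 × 265.6 / 9.80 = 7778.3 m.
In an isothermal atmosphere, density decays like pressure: ρ = ρ₀ exp(−z/H).
z/H = 6110.0/7778.3 = 0.78552; exp(−0.78552) = 0.45588.
ρ = 1.310 × 0.45588 = 0.59720 kg/m³.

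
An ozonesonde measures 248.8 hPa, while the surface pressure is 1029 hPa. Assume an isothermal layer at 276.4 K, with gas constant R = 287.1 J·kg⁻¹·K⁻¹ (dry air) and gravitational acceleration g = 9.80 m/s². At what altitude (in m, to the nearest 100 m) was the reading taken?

Scale height: H = RT/g = 287.1 × 276.4 / 9.80 = 8097.4 m.
Invert the barometric formula: z = H ln(P₀/P).
P₀/P = 1029/248.8 = 4.1359; ln(4.1359) = 1.4197.
z = 8097.4 × 1.4197 = 11496 m.

z ≈ 11500 m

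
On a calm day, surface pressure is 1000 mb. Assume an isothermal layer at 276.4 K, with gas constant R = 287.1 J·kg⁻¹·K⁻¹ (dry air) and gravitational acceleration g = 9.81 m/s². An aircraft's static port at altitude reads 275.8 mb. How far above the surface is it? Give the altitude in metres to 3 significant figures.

Scale height: H = RT/g = 287.1 × 276.4 / 9.81 = 8089.1 m.
Invert the barometric formula: z = H ln(P₀/P).
P₀/P = 1000/275.8 = 3.6258; ln(3.6258) = 1.2881.
z = 8089.1 × 1.2881 = 10420 m.

z ≈ 10400 m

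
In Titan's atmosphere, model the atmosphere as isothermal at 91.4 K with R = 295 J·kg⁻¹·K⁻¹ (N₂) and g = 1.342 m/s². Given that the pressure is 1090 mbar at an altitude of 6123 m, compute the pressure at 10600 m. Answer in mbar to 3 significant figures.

P ≈ 872 mbar

Scale height: H = RT/g = 295 × 91.4 / 1.342 = 20092 m.
Between two levels, P₂ = P₁ exp(−Δz/H) with Δz = z₂ − z₁.
Δz = 10600 − 6123.0 = 4477.0 m; Δz/H = 4477.0/20092 = 0.22283.
P₂ = 1090 × exp(−0.22283) = 1090 × 0.80025 = 872.27 mbar.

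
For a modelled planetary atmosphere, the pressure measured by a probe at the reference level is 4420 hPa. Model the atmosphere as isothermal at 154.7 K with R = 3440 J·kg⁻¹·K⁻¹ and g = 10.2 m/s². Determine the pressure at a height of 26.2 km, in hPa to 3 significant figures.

Scale height: H = RT/g = 3440 × 154.7 / 10.2 = 52173 m.
Barometric formula: P = P₀ exp(−z/H).
z/H = 26200/52173 = 0.50218; exp(−0.50218) = 0.60521.
P = 4420 × 0.60521 = 2675.0 hPa.

P ≈ 2680 hPa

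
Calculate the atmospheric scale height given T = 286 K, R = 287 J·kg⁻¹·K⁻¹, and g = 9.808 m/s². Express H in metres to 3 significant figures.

The scale height of an isothermal atmosphere is H = RT/g.
H = 287 × 286 / 9.808 = 82082/9.808 = 8368.9 m.

H ≈ 8370 m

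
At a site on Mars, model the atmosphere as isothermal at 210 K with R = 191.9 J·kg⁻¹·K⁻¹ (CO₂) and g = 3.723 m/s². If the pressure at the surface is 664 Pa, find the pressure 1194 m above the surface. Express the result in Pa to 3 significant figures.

Scale height: H = RT/g = 191.9 × 210 / 3.723 = 10824 m.
Barometric formula: P = P₀ exp(−z/H).
z/H = 1194.0/10824 = 0.11031; exp(−0.11031) = 0.89556.
P = 664 × 0.89556 = 594.65 Pa.

P ≈ 595 Pa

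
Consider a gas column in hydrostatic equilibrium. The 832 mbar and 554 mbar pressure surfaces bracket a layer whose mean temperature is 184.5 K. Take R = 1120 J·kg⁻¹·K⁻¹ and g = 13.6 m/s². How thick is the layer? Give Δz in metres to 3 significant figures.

Hypsometric equation: Δz = (R T̄/g) ln(P₁/P₂).
R T̄/g = 1120 × 184.5 / 13.6 = 15194 m.
ln(832/554) = ln(1.5018) = 0.40666.
Δz = 15194 × 0.40666 = 6178.8 m.

Δz ≈ 6180 m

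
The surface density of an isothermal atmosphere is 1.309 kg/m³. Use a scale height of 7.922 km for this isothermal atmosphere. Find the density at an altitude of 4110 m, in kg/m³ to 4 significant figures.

In an isothermal atmosphere, density decays like pressure: ρ = ρ₀ exp(−z/H).
z/H = 4110.0/7922.0 = 0.51881; exp(−0.51881) = 0.59523.
ρ = 1.309 × 0.59523 = 0.77916 kg/m³.

ρ ≈ 0.7792 kg/m³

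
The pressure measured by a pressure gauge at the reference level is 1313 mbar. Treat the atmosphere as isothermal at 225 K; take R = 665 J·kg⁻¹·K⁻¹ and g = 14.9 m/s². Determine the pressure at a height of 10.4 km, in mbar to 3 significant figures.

P ≈ 466 mbar

Scale height: H = RT/g = 665 × 225 / 14.9 = 10042 m.
Barometric formula: P = P₀ exp(−z/H).
z/H = 10400/10042 = 1.0357; exp(−1.0357) = 0.35498.
P = 1313 × 0.35498 = 466.09 mbar.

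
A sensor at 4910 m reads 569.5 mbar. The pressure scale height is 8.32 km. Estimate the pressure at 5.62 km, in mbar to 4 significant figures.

P ≈ 522.9 mbar

Between two levels, P₂ = P₁ exp(−Δz/H) with Δz = z₂ − z₁.
Δz = 5620.0 − 4910.0 = 710.00 m; Δz/H = 710.00/8320.0 = 0.085337.
P₂ = 569.5 × exp(−0.085337) = 569.5 × 0.91820 = 522.91 mbar.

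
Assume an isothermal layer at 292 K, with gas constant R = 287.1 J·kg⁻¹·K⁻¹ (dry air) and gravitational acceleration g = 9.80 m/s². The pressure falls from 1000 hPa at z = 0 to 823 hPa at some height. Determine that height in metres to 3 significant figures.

z ≈ 1670 m

Scale height: H = RT/g = 287.1 × 292 / 9.80 = 8554.4 m.
Invert the barometric formula: z = H ln(P₀/P).
P₀/P = 1000/823 = 1.2151; ln(1.2151) = 0.19483.
z = 8554.4 × 0.19483 = 1666.7 m.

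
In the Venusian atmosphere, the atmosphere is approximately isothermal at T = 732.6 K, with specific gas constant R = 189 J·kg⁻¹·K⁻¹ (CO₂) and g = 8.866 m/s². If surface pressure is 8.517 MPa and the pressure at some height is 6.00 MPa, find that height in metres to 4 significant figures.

Scale height: H = RT/g = 189 × 732.6 / 8.866 = 15617 m.
Invert the barometric formula: z = H ln(P₀/P).
P₀/P = 8.517/6.00 = 1.4195; ln(1.4195) = 0.35030.
z = 15617 × 0.35030 = 5470.6 m.

z ≈ 5471 m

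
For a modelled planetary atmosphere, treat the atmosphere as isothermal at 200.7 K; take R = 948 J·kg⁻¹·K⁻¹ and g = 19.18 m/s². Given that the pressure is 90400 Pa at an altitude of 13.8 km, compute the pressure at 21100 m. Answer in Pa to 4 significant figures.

P ≈ 43310 Pa

Scale height: H = RT/g = 948 × 200.7 / 19.18 = 9919.9 m.
Between two levels, P₂ = P₁ exp(−Δz/H) with Δz = z₂ − z₁.
Δz = 21100 − 13800 = 7300.0 m; Δz/H = 7300.0/9919.9 = 0.73589.
P₂ = 90400 × exp(−0.73589) = 90400 × 0.47908 = 43309 Pa.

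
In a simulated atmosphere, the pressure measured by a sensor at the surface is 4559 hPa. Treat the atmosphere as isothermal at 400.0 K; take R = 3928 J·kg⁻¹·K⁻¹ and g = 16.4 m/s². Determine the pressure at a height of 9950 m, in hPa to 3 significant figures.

Scale height: H = RT/g = 3928 × 400.0 / 16.4 = 95805 m.
Barometric formula: P = P₀ exp(−z/H).
z/H = 9950.0/95805 = 0.10386; exp(−0.10386) = 0.90135.
P = 4559 × 0.90135 = 4109.3 hPa.

P ≈ 4110 hPa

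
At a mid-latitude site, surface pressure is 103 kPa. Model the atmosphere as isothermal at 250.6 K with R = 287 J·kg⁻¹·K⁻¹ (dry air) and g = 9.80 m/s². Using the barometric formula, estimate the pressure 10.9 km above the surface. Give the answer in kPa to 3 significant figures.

Scale height: H = RT/g = 287 × 250.6 / 9.80 = 7339.0 m.
Barometric formula: P = P₀ exp(−z/H).
z/H = 10900/7339.0 = 1.4852; exp(−1.4852) = 0.22646.
P = 103 × 0.22646 = 23.325 kPa.

P ≈ 23.3 kPa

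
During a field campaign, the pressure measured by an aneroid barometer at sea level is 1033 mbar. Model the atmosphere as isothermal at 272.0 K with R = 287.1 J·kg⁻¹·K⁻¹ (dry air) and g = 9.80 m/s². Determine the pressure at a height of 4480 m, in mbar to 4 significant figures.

Scale height: H = RT/g = 287.1 × 272.0 / 9.80 = 7968.5 m.
Barometric formula: P = P₀ exp(−z/H).
z/H = 4480.0/7968.5 = 0.56221; exp(−0.56221) = 0.56995.
P = 1033 × 0.56995 = 588.76 mbar.

P ≈ 588.8 mbar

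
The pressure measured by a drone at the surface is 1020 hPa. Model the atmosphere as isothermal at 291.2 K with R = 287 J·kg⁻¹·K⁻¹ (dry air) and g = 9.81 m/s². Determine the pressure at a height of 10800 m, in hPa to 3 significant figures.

Scale height: H = RT/g = 287 × 291.2 / 9.81 = 8519.3 m.
Barometric formula: P = P₀ exp(−z/H).
z/H = 10800/8519.3 = 1.2677; exp(−1.2677) = 0.28148.
P = 1020 × 0.28148 = 287.11 hPa.

P ≈ 287 hPa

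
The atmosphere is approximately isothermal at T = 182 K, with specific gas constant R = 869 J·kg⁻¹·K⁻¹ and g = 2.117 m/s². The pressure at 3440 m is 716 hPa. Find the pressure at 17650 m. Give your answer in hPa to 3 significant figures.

P ≈ 592 hPa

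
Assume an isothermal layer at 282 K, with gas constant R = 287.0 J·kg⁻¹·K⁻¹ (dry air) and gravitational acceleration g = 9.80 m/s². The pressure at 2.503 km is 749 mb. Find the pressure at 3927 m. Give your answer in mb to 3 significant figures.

Scale height: H = RT/g = 287.0 × 282 / 9.80 = 8258.6 m.
Between two levels, P₂ = P₁ exp(−Δz/H) with Δz = z₂ − z₁.
Δz = 3927.0 − 2503.0 = 1424.0 m; Δz/H = 1424.0/8258.6 = 0.17243.
P₂ = 749 × exp(−0.17243) = 749 × 0.84162 = 630.37 mb.

P ≈ 630 mb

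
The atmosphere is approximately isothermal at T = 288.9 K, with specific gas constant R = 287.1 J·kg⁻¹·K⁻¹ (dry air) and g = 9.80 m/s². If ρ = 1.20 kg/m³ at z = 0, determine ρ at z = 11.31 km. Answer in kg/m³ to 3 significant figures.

ρ ≈ 0.315 kg/m³

Scale height: H = RT/g = 287.1 × 288.9 / 9.80 = 8463.6 m.
In an isothermal atmosphere, density decays like pressure: ρ = ρ₀ exp(−z/H).
z/H = 11310/8463.6 = 1.3363; exp(−1.3363) = 0.26282.
ρ = 1.20 × 0.26282 = 0.31538 kg/m³.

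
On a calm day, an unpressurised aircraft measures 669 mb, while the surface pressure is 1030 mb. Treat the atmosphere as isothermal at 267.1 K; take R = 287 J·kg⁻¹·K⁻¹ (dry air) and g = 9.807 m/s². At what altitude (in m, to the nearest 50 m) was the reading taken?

Scale height: H = RT/g = 287 × 267.1 / 9.807 = 7816.6 m.
Invert the barometric formula: z = H ln(P₀/P).
P₀/P = 1030/669 = 1.5396; ln(1.5396) = 0.43152.
z = 7816.6 × 0.43152 = 3373.0 m.

z ≈ 3350 m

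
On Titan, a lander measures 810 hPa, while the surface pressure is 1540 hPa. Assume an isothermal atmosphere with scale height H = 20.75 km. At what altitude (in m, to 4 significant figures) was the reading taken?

z ≈ 13330 m

Invert the barometric formula: z = H ln(P₀/P).
P₀/P = 1540/810 = 1.9012; ln(1.9012) = 0.64249.
z = 20750 × 0.64249 = 13332 m.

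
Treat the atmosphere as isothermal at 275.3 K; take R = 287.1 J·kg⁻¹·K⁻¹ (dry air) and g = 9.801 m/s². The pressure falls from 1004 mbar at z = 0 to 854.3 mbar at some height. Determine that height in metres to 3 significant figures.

Scale height: H = RT/g = 287.1 × 275.3 / 9.801 = 8064.3 m.
Invert the barometric formula: z = H ln(P₀/P).
P₀/P = 1004/854.3 = 1.1752; ln(1.1752) = 0.16144.
z = 8064.3 × 0.16144 = 1301.9 m.

z ≈ 1300 m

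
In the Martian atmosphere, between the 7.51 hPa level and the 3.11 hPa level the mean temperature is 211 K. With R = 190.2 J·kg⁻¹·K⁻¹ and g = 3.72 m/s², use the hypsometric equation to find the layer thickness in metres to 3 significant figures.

Hypsometric equation: Δz = (R T̄/g) ln(P₁/P₂).
R T̄/g = 190.2 × 211 / 3.72 = 10788 m.
ln(7.51/3.11) = ln(2.4148) = 0.88162.
Δz = 10788 × 0.88162 = 9510.9 m.

Δz ≈ 9510 m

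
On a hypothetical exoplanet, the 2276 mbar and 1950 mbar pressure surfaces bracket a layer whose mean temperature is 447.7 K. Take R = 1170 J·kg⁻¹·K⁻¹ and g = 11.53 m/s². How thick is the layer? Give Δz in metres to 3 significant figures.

Hypsometric equation: Δz = (R T̄/g) ln(P₁/P₂).
R T̄/g = 1170 × 447.7 / 11.53 = 45430 m.
ln(2276/1950) = ln(1.1672) = 0.15461.
Δz = 45430 × 0.15461 = 7023.9 m.

Δz ≈ 7020 m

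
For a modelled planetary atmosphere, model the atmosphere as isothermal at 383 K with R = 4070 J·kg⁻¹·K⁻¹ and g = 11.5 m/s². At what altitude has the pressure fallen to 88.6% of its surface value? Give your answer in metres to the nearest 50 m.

z ≈ 16400 m

Scale height: H = RT/g = 4070 × 383 / 11.5 = 135550 m.
Set P/P₀ = exp(−z/H) = 0.886, so z = −H ln(0.886).
−ln(0.886) = 0.12104; z = 135550 × 0.12104 = 16407 m.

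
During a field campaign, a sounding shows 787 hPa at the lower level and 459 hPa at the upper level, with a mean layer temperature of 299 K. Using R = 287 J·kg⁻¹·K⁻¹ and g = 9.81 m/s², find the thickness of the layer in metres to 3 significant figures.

Δz ≈ 4720 m

Hypsometric equation: Δz = (R T̄/g) ln(P₁/P₂).
R T̄/g = 287 × 299 / 9.81 = 8747.5 m.
ln(787/459) = ln(1.7146) = 0.53918.
Δz = 8747.5 × 0.53918 = 4716.5 m.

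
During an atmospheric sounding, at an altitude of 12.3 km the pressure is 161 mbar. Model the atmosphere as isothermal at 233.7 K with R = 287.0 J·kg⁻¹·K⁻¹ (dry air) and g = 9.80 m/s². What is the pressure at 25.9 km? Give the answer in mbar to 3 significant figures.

Scale height: H = RT/g = 287.0 × 233.7 / 9.80 = 6844.1 m.
Between two levels, P₂ = P₁ exp(−Δz/H) with Δz = z₂ − z₁.
Δz = 25900 − 12300 = 13600 m; Δz/H = 13600/6844.1 = 1.9871.
P₂ = 161 × exp(−1.9871) = 161 × 0.13709 = 22.071 mbar.

P ≈ 22.1 mbar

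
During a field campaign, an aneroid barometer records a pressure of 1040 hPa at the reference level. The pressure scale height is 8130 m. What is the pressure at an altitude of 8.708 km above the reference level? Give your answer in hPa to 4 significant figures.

Barometric formula: P = P₀ exp(−z/H).
z/H = 8708.0/8130.0 = 1.0711; exp(−1.0711) = 0.34263.
P = 1040 × 0.34263 = 356.34 hPa.

P ≈ 356.3 hPa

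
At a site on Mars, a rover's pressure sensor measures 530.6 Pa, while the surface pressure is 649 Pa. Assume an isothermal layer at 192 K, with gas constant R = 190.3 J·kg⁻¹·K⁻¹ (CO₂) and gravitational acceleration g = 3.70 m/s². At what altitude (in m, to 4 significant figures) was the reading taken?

z ≈ 1989 m

Scale height: H = RT/g = 190.3 × 192 / 3.70 = 9875.0 m.
Invert the barometric formula: z = H ln(P₀/P).
P₀/P = 649/530.6 = 1.2231; ln(1.2231) = 0.20139.
z = 9875.0 × 0.20139 = 1988.7 m.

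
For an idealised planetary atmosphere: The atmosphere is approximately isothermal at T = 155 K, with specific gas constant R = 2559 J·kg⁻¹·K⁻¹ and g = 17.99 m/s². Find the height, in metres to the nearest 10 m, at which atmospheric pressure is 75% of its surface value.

Scale height: H = RT/g = 2559 × 155 / 17.99 = 22048 m.
Set P/P₀ = exp(−z/H) = 0.75, so z = −H ln(0.75).
−ln(0.75) = 0.28768; z = 22048 × 0.28768 = 6342.8 m.

z ≈ 6340 m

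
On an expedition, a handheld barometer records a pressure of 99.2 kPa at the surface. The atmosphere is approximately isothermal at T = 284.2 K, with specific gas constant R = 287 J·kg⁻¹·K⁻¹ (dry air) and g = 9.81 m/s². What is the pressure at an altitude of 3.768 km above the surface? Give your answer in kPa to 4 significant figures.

P ≈ 63.05 kPa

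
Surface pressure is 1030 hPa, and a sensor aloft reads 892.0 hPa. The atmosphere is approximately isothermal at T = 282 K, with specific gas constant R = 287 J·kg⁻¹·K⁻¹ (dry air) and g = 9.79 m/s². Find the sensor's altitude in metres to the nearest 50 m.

Scale height: H = RT/g = 287 × 282 / 9.79 = 8267.0 m.
Invert the barometric formula: z = H ln(P₀/P).
P₀/P = 1030/892.0 = 1.1547; ln(1.1547) = 0.14384.
z = 8267.0 × 0.14384 = 1189.1 m.

z ≈ 1200 m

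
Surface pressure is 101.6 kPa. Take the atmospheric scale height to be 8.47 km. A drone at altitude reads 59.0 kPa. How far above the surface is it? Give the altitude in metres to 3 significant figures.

z ≈ 4600 m

Invert the barometric formula: z = H ln(P₀/P).
P₀/P = 101.6/59.0 = 1.7220; ln(1.7220) = 0.54349.
z = 8470.0 × 0.54349 = 4603.4 m.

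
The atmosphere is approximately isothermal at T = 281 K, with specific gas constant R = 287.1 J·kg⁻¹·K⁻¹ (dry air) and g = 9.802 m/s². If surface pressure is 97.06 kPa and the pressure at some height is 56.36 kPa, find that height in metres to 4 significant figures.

z ≈ 4474 m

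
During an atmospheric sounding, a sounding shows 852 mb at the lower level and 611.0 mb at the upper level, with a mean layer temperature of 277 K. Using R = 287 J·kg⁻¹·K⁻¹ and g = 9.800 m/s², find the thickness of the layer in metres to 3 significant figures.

Δz ≈ 2700 m

Hypsometric equation: Δz = (R T̄/g) ln(P₁/P₂).
R T̄/g = 287 × 277 / 9.800 = 8112.1 m.
ln(852/611.0) = ln(1.3944) = 0.33246.
Δz = 8112.1 × 0.33246 = 2696.9 m.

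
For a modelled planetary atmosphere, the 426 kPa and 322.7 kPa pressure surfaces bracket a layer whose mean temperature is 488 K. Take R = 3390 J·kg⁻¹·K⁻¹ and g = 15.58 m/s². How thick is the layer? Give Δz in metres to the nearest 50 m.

Δz ≈ 29500 m

Hypsometric equation: Δz = (R T̄/g) ln(P₁/P₂).
R T̄/g = 3390 × 488 / 15.58 = 106180 m.
ln(426/322.7) = ln(1.3201) = 0.27771.
Δz = 106180 × 0.27771 = 29487 m.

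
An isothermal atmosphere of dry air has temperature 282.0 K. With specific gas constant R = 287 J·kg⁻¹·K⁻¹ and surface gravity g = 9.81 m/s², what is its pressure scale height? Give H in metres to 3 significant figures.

H ≈ 8250 m

The scale height of an isothermal atmosphere is H = RT/g.
H = 287 × 282.0 / 9.81 = 80934/9.81 = 8250.2 m.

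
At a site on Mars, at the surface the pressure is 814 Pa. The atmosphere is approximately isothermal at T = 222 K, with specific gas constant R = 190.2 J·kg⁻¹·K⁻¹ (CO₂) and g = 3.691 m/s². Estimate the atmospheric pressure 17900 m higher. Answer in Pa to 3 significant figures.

P ≈ 170 Pa

Scale height: H = RT/g = 190.2 × 222 / 3.691 = 11440 m.
Barometric formula: P = P₀ exp(−z/H).
z/H = 17900/11440 = 1.5647; exp(−1.5647) = 0.20915.
P = 814 × 0.20915 = 170.25 Pa.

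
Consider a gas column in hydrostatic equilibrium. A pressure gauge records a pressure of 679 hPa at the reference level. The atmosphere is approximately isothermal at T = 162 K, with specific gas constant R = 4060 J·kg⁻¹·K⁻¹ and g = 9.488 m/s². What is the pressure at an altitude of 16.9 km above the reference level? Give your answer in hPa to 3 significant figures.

P ≈ 532 hPa

Scale height: H = RT/g = 4060 × 162 / 9.488 = 69321 m.
Barometric formula: P = P₀ exp(−z/H).
z/H = 16900/69321 = 0.24379; exp(−0.24379) = 0.78365.
P = 679 × 0.78365 = 532.10 hPa.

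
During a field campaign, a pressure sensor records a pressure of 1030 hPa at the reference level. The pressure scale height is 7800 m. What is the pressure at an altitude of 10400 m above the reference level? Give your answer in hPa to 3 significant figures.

Barometric formula: P = P₀ exp(−z/H).
z/H = 10400/7800.0 = 1.3333; exp(−1.3333) = 0.26361.
P = 1030 × 0.26361 = 271.52 hPa.

P ≈ 272 hPa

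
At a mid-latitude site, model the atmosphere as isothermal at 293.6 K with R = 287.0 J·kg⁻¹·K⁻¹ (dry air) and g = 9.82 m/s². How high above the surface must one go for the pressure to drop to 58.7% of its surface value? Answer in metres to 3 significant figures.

Scale height: H = RT/g = 287.0 × 293.6 / 9.82 = 8580.8 m.
Set P/P₀ = exp(−z/H) = 0.587, so z = −H ln(0.587).
−ln(0.587) = 0.53273; z = 8580.8 × 0.53273 = 4571.2 m.

z ≈ 4570 m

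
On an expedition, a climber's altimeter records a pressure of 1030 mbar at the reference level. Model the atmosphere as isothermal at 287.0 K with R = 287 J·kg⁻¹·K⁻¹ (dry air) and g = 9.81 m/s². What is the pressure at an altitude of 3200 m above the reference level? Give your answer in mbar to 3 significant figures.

Scale height: H = RT/g = 287 × 287.0 / 9.81 = 8396.4 m.
Barometric formula: P = P₀ exp(−z/H).
z/H = 3200.0/8396.4 = 0.38112; exp(−0.38112) = 0.68310.
P = 1030 × 0.68310 = 703.59 mbar.

P ≈ 704 mbar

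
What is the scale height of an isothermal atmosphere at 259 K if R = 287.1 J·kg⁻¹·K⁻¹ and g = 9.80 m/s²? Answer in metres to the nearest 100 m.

The scale height of an isothermal atmosphere is H = RT/g.
H = 287.1 × 259 / 9.80 = 74359/9.80 = 7587.7 m.

H ≈ 7600 m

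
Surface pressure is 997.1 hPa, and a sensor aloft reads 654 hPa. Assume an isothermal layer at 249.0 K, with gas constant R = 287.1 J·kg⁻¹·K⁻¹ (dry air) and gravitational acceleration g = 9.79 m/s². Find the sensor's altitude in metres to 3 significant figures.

Scale height: H = RT/g = 287.1 × 249.0 / 9.79 = 7302.1 m.
Invert the barometric formula: z = H ln(P₀/P).
P₀/P = 997.1/654 = 1.5246; ln(1.5246) = 0.42173.
z = 7302.1 × 0.42173 = 3079.5 m.

z ≈ 3080 m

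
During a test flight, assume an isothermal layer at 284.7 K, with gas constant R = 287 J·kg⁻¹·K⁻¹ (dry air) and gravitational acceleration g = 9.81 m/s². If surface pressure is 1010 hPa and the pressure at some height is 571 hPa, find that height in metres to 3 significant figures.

z ≈ 4750 m

Scale height: H = RT/g = 287 × 284.7 / 9.81 = 8329.1 m.
Invert the barometric formula: z = H ln(P₀/P).
P₀/P = 1010/571 = 1.7688; ln(1.7688) = 0.57030.
z = 8329.1 × 0.57030 = 4750.1 m.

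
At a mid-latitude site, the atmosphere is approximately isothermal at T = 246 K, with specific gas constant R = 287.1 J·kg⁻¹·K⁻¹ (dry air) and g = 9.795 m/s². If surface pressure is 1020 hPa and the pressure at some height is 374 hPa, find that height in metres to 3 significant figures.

Scale height: H = RT/g = 287.1 × 246 / 9.795 = 7210.5 m.
Invert the barometric formula: z = H ln(P₀/P).
P₀/P = 1020/374 = 2.7273; ln(2.7273) = 1.0033.
z = 7210.5 × 1.0033 = 7234.3 m.

z ≈ 7230 m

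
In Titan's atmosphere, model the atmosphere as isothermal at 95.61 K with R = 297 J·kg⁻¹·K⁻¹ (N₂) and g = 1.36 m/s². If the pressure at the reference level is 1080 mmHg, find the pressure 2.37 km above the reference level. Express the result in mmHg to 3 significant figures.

Scale height: H = RT/g = 297 × 95.61 / 1.36 = 20880 m.
Barometric formula: P = P₀ exp(−z/H).
z/H = 2370.0/20880 = 0.11351; exp(−0.11351) = 0.89270.
P = 1080 × 0.89270 = 964.12 mmHg.

P ≈ 964 mmHg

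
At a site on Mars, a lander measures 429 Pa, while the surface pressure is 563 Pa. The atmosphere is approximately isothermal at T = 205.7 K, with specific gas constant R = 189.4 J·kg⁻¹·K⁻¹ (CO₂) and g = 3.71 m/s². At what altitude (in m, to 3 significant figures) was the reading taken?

z ≈ 2850 m

Scale height: H = RT/g = 189.4 × 205.7 / 3.71 = 10501 m.
Invert the barometric formula: z = H ln(P₀/P).
P₀/P = 563/429 = 1.3124; ln(1.3124) = 0.27186.
z = 10501 × 0.27186 = 2854.8 m.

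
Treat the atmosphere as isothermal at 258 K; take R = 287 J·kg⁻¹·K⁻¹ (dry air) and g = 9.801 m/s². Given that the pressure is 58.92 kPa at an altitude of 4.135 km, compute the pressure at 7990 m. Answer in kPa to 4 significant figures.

P ≈ 35.37 kPa

Scale height: H = RT/g = 287 × 258 / 9.801 = 7554.9 m.
Between two levels, P₂ = P₁ exp(−Δz/H) with Δz = z₂ − z₁.
Δz = 7990.0 − 4135.0 = 3855.0 m; Δz/H = 3855.0/7554.9 = 0.51026.
P₂ = 58.92 × exp(−0.51026) = 58.92 × 0.60034 = 35.372 kPa.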